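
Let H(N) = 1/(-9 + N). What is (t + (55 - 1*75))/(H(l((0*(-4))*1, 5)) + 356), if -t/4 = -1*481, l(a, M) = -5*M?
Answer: 9248/1729 ≈ 5.3488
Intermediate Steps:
t = 1924 (t = -(-4)*481 = -4*(-481) = 1924)
(t + (55 - 1*75))/(H(l((0*(-4))*1, 5)) + 356) = (1924 + (55 - 1*75))/(1/(-9 - 5*5) + 356) = (1924 + (55 - 75))/(1/(-9 - 25) + 356) = (1924 - 20)/(1/(-34) + 356) = 1904/(-1/34 + 356) = 1904/(12103/34) = 1904*(34/12103) = 9248/1729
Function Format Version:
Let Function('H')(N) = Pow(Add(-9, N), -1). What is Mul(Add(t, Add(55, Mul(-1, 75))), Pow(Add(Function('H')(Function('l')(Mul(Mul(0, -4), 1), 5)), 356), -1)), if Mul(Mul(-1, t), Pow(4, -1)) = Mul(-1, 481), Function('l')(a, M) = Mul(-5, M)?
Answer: Rational(9248, 1729) ≈ 5.3488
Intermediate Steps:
t = 1924 (t = Mul(-4, Mul(-1, 481)) = Mul(-4, -481) = 1924)
Mul(Add(t, Add(55, Mul(-1, 75))), Pow(Add(Function('H')(Function('l')(Mul(Mul(0, -4), 1), 5)), 356), -1)) = Mul(Add(1924, Add(55, Mul(-1, 75))), Pow(Add(Pow(Add(-9, Mul(-5, 5)), -1), 356), -1)) = Mul(Add(1924, Add(55, -75)), Pow(Add(Pow(Add(-9, -25), -1), 356), -1)) = Mul(Add(1924, -20), Pow(Add(Pow(-34, -1), 356), -1)) = Mul(1904, Pow(Add(Rational(-1, 34), 356), -1)) = Mul(1904, Pow(Rational(12103, 34), -1)) = Mul(1904, Rational(34, 12103)) = Rational(9248, 1729)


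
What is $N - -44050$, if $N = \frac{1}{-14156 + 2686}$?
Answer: $\frac{505253499}{11470} \approx 44050.0$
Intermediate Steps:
$N = - \frac{1}{11470}$ ($N = \frac{1}{-11470} = - \frac{1}{11470} \approx -8.7184 \cdot 10^{-5}$)
$N - -44050 = - \frac{1}{11470} - -44050 = - \frac{1}{11470} + 44050 = \frac{505253499}{11470}$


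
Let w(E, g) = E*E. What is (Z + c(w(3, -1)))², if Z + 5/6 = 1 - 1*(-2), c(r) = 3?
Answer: 961/36 ≈ 26.694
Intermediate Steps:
w(E, g) = E²
Z = 13/6 (Z = -⅚ + (1 - 1*(-2)) = -⅚ + (1 + 2) = -⅚ + 3 = 13/6 ≈ 2.1667)
(Z + c(w(3, -1)))² = (13/6 + 3)² = (31/6)² = 961/36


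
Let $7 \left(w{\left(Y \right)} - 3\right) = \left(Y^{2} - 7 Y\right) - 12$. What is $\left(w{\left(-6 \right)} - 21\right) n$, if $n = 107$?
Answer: $- \frac{6420}{7} \approx -917.14$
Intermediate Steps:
$w{\left(Y \right)} = \frac{9}{7} - Y + \frac{Y^{2}}{7}$ ($w{\left(Y \right)} = 3 + \frac{\left(Y^{2} - 7 Y\right) - 12}{7} = 3 + \frac{-12 + Y^{2} - 7 Y}{7} = 3 - \left(\frac{12}{7} + Y - \frac{Y^{2}}{7}\right) = \frac{9}{7} - Y + \frac{Y^{2}}{7}$)
$\left(w{\left(-6 \right)} - 21\right) n = \left(\left(\frac{9}{7} - -6 + \frac{\left(-6\right)^{2}}{7}\right) - 21\right) 107 = \left(\left(\frac{9}{7} + 6 + \frac{1}{7} \cdot 36\right) - 21\right) 107 = \left(\left(\frac{9}{7} + 6 + \frac{36}{7}\right) - 21\right) 107 = \left(\frac{87}{7} - 21\right) 107 = \left(- \frac{60}{7}\right) 107 = - \frac{6420}{7}$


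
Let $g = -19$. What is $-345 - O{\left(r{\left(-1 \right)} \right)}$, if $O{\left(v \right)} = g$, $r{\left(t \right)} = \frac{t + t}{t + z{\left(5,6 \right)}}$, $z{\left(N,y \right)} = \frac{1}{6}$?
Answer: $-326$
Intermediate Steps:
$z{\left(N,y \right)} = \frac{1}{6}$
$r{\left(t \right)} = \frac{2 t}{\frac{1}{6} + t}$ ($r{\left(t \right)} = \frac{t + t}{t + \frac{1}{6}} = \frac{2 t}{\frac{1}{6} + t}$)
$O{\left(v \right)} = -19$
$-345 - O{\left(r{\left(-1 \right)} \right)} = -345 - -19 = -345 + 19 = -326$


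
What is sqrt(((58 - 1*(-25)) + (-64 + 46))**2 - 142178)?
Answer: I*sqrt(137953) ≈ 371.42*I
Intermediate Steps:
sqrt(((58 - 1*(-25)) + (-64 + 46))**2 - 142178) = sqrt(((58 + 25) - 18)**2 - 142178) = sqrt((83 - 18)**2 - 142178) = sqrt(65**2 - 142178) = sqrt(4225 - 142178) = sqrt(-137953) = I*sqrt(137953)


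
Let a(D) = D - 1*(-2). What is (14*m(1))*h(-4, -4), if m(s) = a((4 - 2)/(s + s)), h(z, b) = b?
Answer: -168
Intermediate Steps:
a(D) = 2 + D (a(D) = D + 2 = 2 + D)
m(s) = 2 + 1/s (m(s) = 2 + (4 - 2)/(s + s) = 2 + 2/((2*s)) = 2 + 2*(1/(2*s)) = 2 + 1/s)
(14*m(1))*h(-4, -4) = (14*(2 + 1/1))*(-4) = (14*(2 + 1))*(-4) = (14*3)*(-4) = 42*(-4) = -168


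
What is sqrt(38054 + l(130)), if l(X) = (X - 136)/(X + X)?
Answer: sqrt(643112210)/130 ≈ 195.07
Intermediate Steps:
l(X) = (-136 + X)/(2*X) (l(X) = (-136 + X)/((2*X)) = (-136 + X)*(1/(2*X)) = (-136 + X)/(2*X))
sqrt(38054 + l(130)) = sqrt(38054 + (1/2)*(-136 + 130)/130) = sqrt(38054 + (1/2)*(1/130)*(-6)) = sqrt(38054 - 3/130) = sqrt(4947017/130) = sqrt(643112210)/130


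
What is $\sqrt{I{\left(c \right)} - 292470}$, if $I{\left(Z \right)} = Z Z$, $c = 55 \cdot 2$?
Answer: $23 i \sqrt{530} \approx 529.5 i$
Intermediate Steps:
$c = 110$
$I{\left(Z \right)} = Z^{2}$
$\sqrt{I{\left(c \right)} - 292470} = \sqrt{110^{2} - 292470} = \sqrt{12100 - 292470} = \sqrt{-280370} = 23 i \sqrt{530}$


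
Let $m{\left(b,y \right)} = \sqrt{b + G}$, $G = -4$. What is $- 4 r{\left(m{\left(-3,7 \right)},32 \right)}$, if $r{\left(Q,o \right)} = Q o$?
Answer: $- 128 i \sqrt{7} \approx - 338.66 i$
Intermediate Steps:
$m{\left(b,y \right)} = \sqrt{-4 + b}$ ($m{\left(b,y \right)} = \sqrt{b - 4} = \sqrt{-4 + b}$)
$- 4 r{\left(m{\left(-3,7 \right)},32 \right)} = - 4 \sqrt{-4 - 3} \cdot 32 = - 4 \sqrt{-7} \cdot 32 = - 4 i \sqrt{7} \cdot 32 = - 4 \cdot 32 i \sqrt{7} = - 128 i \sqrt{7}$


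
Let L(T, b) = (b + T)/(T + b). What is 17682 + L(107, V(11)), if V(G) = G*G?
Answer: 17683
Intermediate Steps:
V(G) = G²
L(T, b) = 1 (L(T, b) = (T + b)/(T + b) = 1)
17682 + L(107, V(11)) = 17682 + 1 = 17683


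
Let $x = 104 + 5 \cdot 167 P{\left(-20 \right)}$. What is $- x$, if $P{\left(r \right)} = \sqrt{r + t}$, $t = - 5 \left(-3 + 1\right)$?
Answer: $-104 - 835 i \sqrt{10} \approx -104.0 - 2640.5 i$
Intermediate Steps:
$t = 10$ ($t = \left(-5\right) \left(-2\right) = 10$)
$P{\left(r \right)} = \sqrt{10 + r}$ ($P{\left(r \right)} = \sqrt{r + 10} = \sqrt{10 + r}$)
$x = 104 + 835 i \sqrt{10}$ ($x = 104 + 5 \cdot 167 \sqrt{10 - 20} = 104 + 835 \sqrt{-10} = 104 + 835 i \sqrt{10} \approx 104.0 + 2640.5 i$)
$- x = - (104 + 835 i \sqrt{10}) = -104 - 835 i \sqrt{10}$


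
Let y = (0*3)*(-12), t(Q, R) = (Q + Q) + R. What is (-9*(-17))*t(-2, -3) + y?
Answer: -1071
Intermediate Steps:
t(Q, R) = R + 2*Q (t(Q, R) = 2*Q + R = R + 2*Q)
y = 0 (y = 0*(-12) = 0)
(-9*(-17))*t(-2, -3) + y = (-9*(-17))*(-3 + 2*(-2)) + 0 = 153*(-3 - 4) + 0 = 153*(-7) + 0 = -1071 + 0 = -1071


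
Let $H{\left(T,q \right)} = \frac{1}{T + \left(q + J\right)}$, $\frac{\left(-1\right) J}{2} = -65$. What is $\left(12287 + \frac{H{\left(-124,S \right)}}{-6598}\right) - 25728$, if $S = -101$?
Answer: $- \frac{8424953209}{626810} \approx -13441.0$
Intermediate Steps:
$J = 130$ ($J = \left(-2\right) \left(-65\right) = 130$)
$H{\left(T,q \right)} = \frac{1}{130 + T + q}$ ($H{\left(T,q \right)} = \frac{1}{T + \left(q + 130\right)} = \frac{1}{T + \left(130 + q\right)} = \frac{1}{130 + T + q}$)
$\left(12287 + \frac{H{\left(-124,S \right)}}{-6598}\right) - 25728 = \left(12287 + \frac{1}{\left(130 - 124 - 101\right) \left(-6598\right)}\right) - 25728 = \left(12287 + \frac{1}{-95} \left(- \frac{1}{6598}\right)\right) - 25728 = \left(12287 - - \frac{1}{626810}\right) - 25728 = \left(12287 + \frac{1}{626810}\right) - 25728 = \frac{7701614471}{626810} - 25728 = - \frac{8424953209}{626810}$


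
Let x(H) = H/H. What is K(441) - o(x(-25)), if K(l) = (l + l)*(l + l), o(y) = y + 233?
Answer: 777690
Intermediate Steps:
x(H) = 1
o(y) = 233 + y
K(l) = 4*l² (K(l) = (2*l)*(2*l) = 4*l²)
K(441) - o(x(-25)) = 4*441² - (233 + 1) = 4*194481 - 1*234 = 777924 - 234 = 777690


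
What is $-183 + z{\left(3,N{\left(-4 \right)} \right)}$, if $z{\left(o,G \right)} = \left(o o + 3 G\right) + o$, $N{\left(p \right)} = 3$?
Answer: $-162$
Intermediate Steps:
$z{\left(o,G \right)} = o + o^{2} + 3 G$ ($z{\left(o,G \right)} = \left(o^{2} + 3 G\right) + o = o + o^{2} + 3 G$)
$-183 + z{\left(3,N{\left(-4 \right)} \right)} = -183 + \left(3 + 3^{2} + 3 \cdot 3\right) = -183 + \left(3 + 9 + 9\right) = -183 + 21 = -162$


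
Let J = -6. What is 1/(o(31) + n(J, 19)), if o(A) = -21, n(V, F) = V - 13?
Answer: -1/40 ≈ -0.025000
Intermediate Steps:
n(V, F) = -13 + V
1/(o(31) + n(J, 19)) = 1/(-21 + (-13 - 6)) = 1/(-21 - 19) = 1/(-40) = -1/40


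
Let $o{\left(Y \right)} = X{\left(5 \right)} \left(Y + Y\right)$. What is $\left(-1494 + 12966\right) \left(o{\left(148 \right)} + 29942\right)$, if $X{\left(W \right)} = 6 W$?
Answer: $445365984$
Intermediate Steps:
$o{\left(Y \right)} = 60 Y$ ($o{\left(Y \right)} = 6 \cdot 5 \left(Y + Y\right) = 30 \cdot 2 Y = 60 Y$)
$\left(-1494 + 12966\right) \left(o{\left(148 \right)} + 29942\right) = \left(-1494 + 12966\right) \left(60 \cdot 148 + 29942\right) = 11472 \left(8880 + 29942\right) = 11472 \cdot 38822 = 445365984$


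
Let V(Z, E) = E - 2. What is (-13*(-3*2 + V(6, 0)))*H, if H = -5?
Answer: -520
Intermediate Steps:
V(Z, E) = -2 + E
(-13*(-3*2 + V(6, 0)))*H = -13*(-3*2 + (-2 + 0))*(-5) = -13*(-6 - 2)*(-5) = -13*(-8)*(-5) = 104*(-5) = -520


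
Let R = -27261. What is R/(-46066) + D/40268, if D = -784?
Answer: 265407551/463746422 ≈ 0.57231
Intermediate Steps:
R/(-46066) + D/40268 = -27261/(-46066) - 784/40268 = -27261*(-1/46066) - 784*1/40268 = 27261/46066 - 196/10067 = 265407551/463746422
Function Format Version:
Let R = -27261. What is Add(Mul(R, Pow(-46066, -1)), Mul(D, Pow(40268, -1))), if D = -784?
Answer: Rational(265407551, 463746422) ≈ 0.57231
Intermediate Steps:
Add(Mul(R, Pow(-46066, -1)), Mul(D, Pow(40268, -1))) = Add(Mul(-27261, Pow(-46066, -1)), Mul(-784, Pow(40268, -1))) = Add(Mul(-27261, Rational(-1, 46066)), Mul(-784, Rational(1, 40268))) = Add(Rational(27261, 46066), Rational(-196, 10067)) = Rational(265407551, 463746422)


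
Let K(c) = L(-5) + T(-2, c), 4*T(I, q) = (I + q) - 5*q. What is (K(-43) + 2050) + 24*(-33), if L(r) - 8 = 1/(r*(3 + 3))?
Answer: 19627/15 ≈ 1308.5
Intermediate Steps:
L(r) = 8 + 1/(6*r) (L(r) = 8 + 1/(r*(3 + 3)) = 8 + 1/(r*6) = 8 + 1/(6*r))
T(I, q) = -q + I/4 (T(I, q) = ((I + q) - 5*q)/4 = (I - 4*q)/4 = -q + I/4)
K(c) = 112/15 - c (K(c) = (8 + (⅙)/(-5)) + (-c + (¼)*(-2)) = (8 + (⅙)*(-⅕)) + (-c - ½) = (8 - 1/30) + (-½ - c) = 239/30 + (-½ - c) = 112/15 - c)
(K(-43) + 2050) + 24*(-33) = ((112/15 - 1*(-43)) + 2050) + 24*(-33) = ((112/15 + 43) + 2050) - 792 = (757/15 + 2050) - 792 = 31507/15 - 792 = 19627/15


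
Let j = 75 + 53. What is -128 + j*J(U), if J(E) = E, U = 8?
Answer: 896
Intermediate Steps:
j = 128
-128 + j*J(U) = -128 + 128*8 = -128 + 1024 = 896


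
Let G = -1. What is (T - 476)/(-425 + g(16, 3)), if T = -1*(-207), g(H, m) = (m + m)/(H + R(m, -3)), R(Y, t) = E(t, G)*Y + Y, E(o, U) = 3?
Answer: 3766/5947 ≈ 0.63326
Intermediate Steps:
R(Y, t) = 4*Y (R(Y, t) = 3*Y + Y = 4*Y)
g(H, m) = 2*m/(H + 4*m) (g(H, m) = (m + m)/(H + 4*m) = (2*m)/(H + 4*m) = 2*m/(H + 4*m))
T = 207
(T - 476)/(-425 + g(16, 3)) = (207 - 476)/(-425 + 2*3/(16 + 4*3)) = -269/(-425 + 2*3/(16 + 12)) = -269/(-425 + 2*3/28) = -269/(-425 + 2*3*(1/28)) = -269/(-425 + 3/14) = -269/(-5947/14) = -269*(-14/5947) = 3766/5947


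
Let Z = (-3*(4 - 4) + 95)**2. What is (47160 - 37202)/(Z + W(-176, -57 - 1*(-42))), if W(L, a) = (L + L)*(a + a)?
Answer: 9958/19585 ≈ 0.50845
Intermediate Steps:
W(L, a) = 4*L*a (W(L, a) = (2*L)*(2*a) = 4*L*a)
Z = 9025 (Z = (-3*0 + 95)**2 = (0 + 95)**2 = 95**2 = 9025)
(47160 - 37202)/(Z + W(-176, -57 - 1*(-42))) = (47160 - 37202)/(9025 + 4*(-176)*(-57 - 1*(-42))) = 9958/(9025 + 4*(-176)*(-57 + 42)) = 9958/(9025 + 4*(-176)*(-15)) = 9958/(9025 + 10560) = 9958/19585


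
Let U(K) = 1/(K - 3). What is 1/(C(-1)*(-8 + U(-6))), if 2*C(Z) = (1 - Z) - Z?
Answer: -6/73 ≈ -0.082192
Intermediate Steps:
C(Z) = ½ - Z (C(Z) = ((1 - Z) - Z)/2 = (1 - 2*Z)/2 = ½ - Z)
U(K) = 1/(-3 + K)
1/(C(-1)*(-8 + U(-6))) = 1/((½ - 1*(-1))*(-8 + 1/(-3 - 6))) = 1/((½ + 1)*(-8 + 1/(-9))) = 1/(3*(-8 - ⅑)/2) = 1/((3/2)*(-73/9)) = 1/(-73/6) = -6/73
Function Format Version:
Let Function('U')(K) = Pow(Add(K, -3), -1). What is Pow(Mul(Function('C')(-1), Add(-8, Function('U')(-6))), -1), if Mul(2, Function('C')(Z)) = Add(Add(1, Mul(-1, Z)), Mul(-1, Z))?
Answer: Rational(-6, 73) ≈ -0.082192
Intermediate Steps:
Function('C')(Z) = Add(Rational(1, 2), Mul(-1, Z)) (Function('C')(Z) = Mul(Rational(1, 2), Add(Add(1, Mul(-1, Z)), Mul(-1, Z))) = Mul(Rational(1, 2), Add(1, Mul(-2, Z))) = Add(Rational(1, 2), Mul(-1, Z)))
Function('U')(K) = Pow(Add(-3, K), -1)
Pow(Mul(Function('C')(-1), Add(-8, Function('U')(-6))), -1) = Pow(Mul(Add(Rational(1, 2), Mul(-1, -1)), Add(-8, Pow(Add(-3, -6), -1))), -1) = Pow(Mul(Add(Rational(1, 2), 1), Add(-8, Pow(-9, -1))), -1) = Pow(Mul(Rational(3, 2), Add(-8, Rational(-1, 9))), -1) = Pow(Mul(Rational(3, 2), Rational(-73, 9)), -1) = Pow(Rational(-73, 6), -1) = Rational(-6, 73)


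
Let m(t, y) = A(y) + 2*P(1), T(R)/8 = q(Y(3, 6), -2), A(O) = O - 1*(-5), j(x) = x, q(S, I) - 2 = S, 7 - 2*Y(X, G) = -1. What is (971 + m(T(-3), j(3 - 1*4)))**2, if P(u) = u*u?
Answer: 954529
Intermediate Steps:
Y(X, G) = 4 (Y(X, G) = 7/2 - 1/2*(-1) = 7/2 + 1/2 = 4)
q(S, I) = 2 + S
A(O) = 5 + O (A(O) = O + 5 = 5 + O)
T(R) = 48 (T(R) = 8*(2 + 4) = 8*6 = 48)
P(u) = u**2
m(t, y) = 7 + y (m(t, y) = (5 + y) + 2*1**2 = (5 + y) + 2*1 = (5 + y) + 2 = 7 + y)
(971 + m(T(-3), j(3 - 1*4)))**2 = (971 + (7 + (3 - 1*4)))**2 = (971 + (7 + (3 - 4)))**2 = (971 + (7 - 1))**2 = (971 + 6)**2 = 977**2 = 954529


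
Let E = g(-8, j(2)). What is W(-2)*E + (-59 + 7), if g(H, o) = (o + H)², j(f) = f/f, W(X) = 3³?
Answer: 1271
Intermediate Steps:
W(X) = 27
j(f) = 1
g(H, o) = (H + o)²
E = 49 (E = (-8 + 1)² = (-7)² = 49)
W(-2)*E + (-59 + 7) = 27*49 + (-59 + 7) = 1323 - 52 = 1271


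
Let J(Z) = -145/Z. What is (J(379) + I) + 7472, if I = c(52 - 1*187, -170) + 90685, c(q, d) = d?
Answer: 37136928/379 ≈ 97987.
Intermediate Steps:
I = 90515 (I = -170 + 90685 = 90515)
(J(379) + I) + 7472 = (-145/379 + 90515) + 7472 = 34305040/379 + 7472 = 37136928/379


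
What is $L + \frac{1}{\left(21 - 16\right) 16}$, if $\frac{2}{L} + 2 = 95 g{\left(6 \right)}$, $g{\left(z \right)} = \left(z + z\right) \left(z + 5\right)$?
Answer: $\frac{6349}{501520} \approx 0.01266$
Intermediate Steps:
$g{\left(z \right)} = 2 z \left(5 + z\right)$
$L = \frac{1}{6269}$ ($L = \frac{2}{-2 + 95 \cdot 2 \cdot 6 \left(5 + 6\right)} = \frac{2}{-2 + 95 \cdot 2 \cdot 6 \cdot 11} = \frac{2}{-2 + 95 \cdot 132} = \frac{2}{-2 + 12540} = \frac{2}{12538} = 2 \cdot \frac{1}{12538} = \frac{1}{6269} \approx 0.00015952$)
$L + \frac{1}{\left(21 - 16\right) 16} = \frac{1}{6269} + \frac{1}{\left(21 - 16\right) 16} = \frac{1}{6269} + \frac{1}{5 \cdot 16} = \frac{1}{6269} + \frac{1}{80} = \frac{6349}{501520}$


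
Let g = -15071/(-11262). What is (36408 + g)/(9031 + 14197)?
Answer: 410041967/261593736 ≈ 1.5675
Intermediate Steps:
g = 15071/11262 (g = -15071*(-1/11262) = 15071/11262 ≈ 1.3382)
(36408 + g)/(9031 + 14197) = (36408 + 15071/11262)/(9031 + 14197) = (410041967/11262)/23228 = (410041967/11262)*(1/23228) = 410041967/261593736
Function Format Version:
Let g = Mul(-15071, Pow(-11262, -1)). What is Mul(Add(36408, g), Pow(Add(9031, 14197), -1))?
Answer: Rational(410041967, 261593736) ≈ 1.5675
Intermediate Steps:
g = Rational(15071, 11262) (g = Mul(-15071, Rational(-1, 11262)) = Rational(15071, 11262) ≈ 1.3382)
Mul(Add(36408, g), Pow(Add(9031, 14197), -1)) = Mul(Add(36408, Rational(15071, 11262)), Pow(Add(9031, 14197), -1)) = Mul(Rational(410041967, 11262), Pow(23228, -1)) = Mul(Rational(410041967, 11262), Rational(1, 23228)) = Rational(410041967, 261593736)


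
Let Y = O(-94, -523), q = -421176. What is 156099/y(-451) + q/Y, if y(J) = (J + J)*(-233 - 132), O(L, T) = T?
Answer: 138745414257/172187290 ≈ 805.78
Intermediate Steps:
Y = -523
y(J) = -730*J (y(J) = (2*J)*(-365) = -730*J)
156099/y(-451) + q/Y = 156099/((-730*(-451))) - 421176/(-523) = 156099/329230 - 421176*(-1/523) = 156099*(1/329230) + 421176/523 = 156099/329230 + 421176/523 = 138745414257/172187290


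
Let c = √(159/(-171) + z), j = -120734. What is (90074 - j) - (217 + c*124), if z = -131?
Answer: 210591 - 496*I*√26790/57 ≈ 2.1059e+5 - 1424.3*I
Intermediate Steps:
c = 4*I*√26790/57 (c = √(159/(-171) - 131) = √(159*(-1/171) - 131) = √(-53/57 - 131) = √(-7520/57) = 4*I*√26790/57 ≈ 11.486*I)
(90074 - j) - (217 + c*124) = (90074 - 1*(-120734)) - (217 + (4*I*√26790/57)*124) = (90074 + 120734) - (217 + 496*I*√26790/57) = 210808 + (-217 - 496*I*√26790/57) = 210591 - 496*I*√26790/57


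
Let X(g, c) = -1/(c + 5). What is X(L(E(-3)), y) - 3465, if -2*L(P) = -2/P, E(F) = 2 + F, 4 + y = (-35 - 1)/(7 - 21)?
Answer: -86632/25 ≈ -3465.3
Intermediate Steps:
y = -10/7 (y = -4 + (-35 - 1)/(7 - 21) = -4 - 36/(-14) = -4 - 36*(-1/14) = -4 + 18/7 = -10/7 ≈ -1.4286)
L(P) = 1/P (L(P) = -(-1)/P = 1/P)
X(g, c) = -1/(5 + c)
X(L(E(-3)), y) - 3465 = -1/(5 - 10/7) - 3465 = -1/25/7 - 3465 = -1*7/25 - 3465 = -7/25 - 3465 = -86632/25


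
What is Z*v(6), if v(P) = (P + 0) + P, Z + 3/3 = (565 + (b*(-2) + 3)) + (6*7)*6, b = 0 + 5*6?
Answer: 9108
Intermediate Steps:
b = 30 (b = 0 + 30 = 30)
Z = 759 (Z = -1 + ((565 + (30*(-2) + 3)) + (6*7)*6) = -1 + ((565 + (-60 + 3)) + 42*6) = -1 + ((565 - 57) + 252) = -1 + (508 + 252) = -1 + 760 = 759)
v(P) = 2*P (v(P) = P + P = 2*P)
Z*v(6) = 759*(2*6) = 759*12 = 9108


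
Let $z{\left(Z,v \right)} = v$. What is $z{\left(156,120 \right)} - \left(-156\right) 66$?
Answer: $10416$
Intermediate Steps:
$z{\left(156,120 \right)} - \left(-156\right) 66 = 120 - \left(-156\right) 66 = 120 - -10296 = 120 + 10296 = 10416$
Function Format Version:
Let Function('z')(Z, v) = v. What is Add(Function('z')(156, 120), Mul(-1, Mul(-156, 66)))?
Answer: 10416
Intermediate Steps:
Add(Function('z')(156, 120), Mul(-1, Mul(-156, 66))) = Add(120, Mul(-1, Mul(-156, 66))) = Add(120, Mul(-1, -10296)) = Add(120, 10296) = 10416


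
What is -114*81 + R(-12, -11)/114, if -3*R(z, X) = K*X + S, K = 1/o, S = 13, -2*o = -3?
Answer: -9474101/1026 ≈ -9234.0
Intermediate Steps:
o = 3/2 (o = -½*(-3) = 3/2 ≈ 1.5000)
K = ⅔ (K = 1/(3/2) = ⅔ ≈ 0.66667)
R(z, X) = -13/3 - 2*X/9 (R(z, X) = -(2*X/3 + 13)/3 = -(13 + 2*X/3)/3 = -13/3 - 2*X/9)
-114*81 + R(-12, -11)/114 = -114*81 + (-13/3 - 2/9*(-11))/114 = -9234 + (-13/3 + 22/9)*(1/114) = -9234 - 17/9*1/114 = -9234 - 17/1026 = -9474101/1026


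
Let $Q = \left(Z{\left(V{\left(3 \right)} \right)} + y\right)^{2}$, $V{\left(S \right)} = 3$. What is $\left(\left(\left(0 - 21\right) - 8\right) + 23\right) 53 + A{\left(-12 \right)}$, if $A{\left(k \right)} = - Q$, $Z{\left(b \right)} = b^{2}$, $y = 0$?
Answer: $-399$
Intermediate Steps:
$Q = 81$ ($Q = \left(3^{2} + 0\right)^{2} = \left(9 + 0\right)^{2} = 9^{2} = 81$)
$A{\left(k \right)} = -81$ ($A{\left(k \right)} = \left(-1\right) 81 = -81$)
$\left(\left(\left(0 - 21\right) - 8\right) + 23\right) 53 + A{\left(-12 \right)} = \left(\left(\left(0 - 21\right) - 8\right) + 23\right) 53 - 81 = \left(\left(-21 - 8\right) + 23\right) 53 - 81 = \left(-29 + 23\right) 53 - 81 = \left(-6\right) 53 - 81 = -318 - 81 = -399$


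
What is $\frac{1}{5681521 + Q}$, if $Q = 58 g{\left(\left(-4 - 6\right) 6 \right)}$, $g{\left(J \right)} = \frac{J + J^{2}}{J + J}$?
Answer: $\frac{1}{5679810} \approx 1.7606 \cdot 10^{-7}$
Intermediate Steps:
$g{\left(J \right)} = \frac{J + J^{2}}{2 J}$
$Q = -1711$ ($Q = 58 \left(\frac{1}{2} + \frac{\left(-4 - 6\right) 6}{2}\right) = 58 \left(\frac{1}{2} + \frac{\left(-10\right) 6}{2}\right) = 58 \left(\frac{1}{2} + \frac{1}{2} \left(-60\right)\right) = 58 \left(\frac{1}{2} - 30\right) = 58 \left(- \frac{59}{2}\right) = -1711$)
$\frac{1}{5681521 + Q} = \frac{1}{5681521 - 1711} = \frac{1}{5679810}$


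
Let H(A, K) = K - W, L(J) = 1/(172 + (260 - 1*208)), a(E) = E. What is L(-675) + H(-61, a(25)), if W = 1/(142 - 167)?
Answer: 140249/5600 ≈ 25.044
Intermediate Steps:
W = -1/25 (W = 1/(-25) = -1/25 ≈ -0.040000)
L(J) = 1/224 (L(J) = 1/(172 + (260 - 208)) = 1/(172 + 52) = 1/224)
H(A, K) = 1/25 + K (H(A, K) = K - 1*(-1/25) = K + 1/25 = 1/25 + K)
L(-675) + H(-61, a(25)) = 1/224 + (1/25 + 25) = 1/224 + 626/25 = 140249/5600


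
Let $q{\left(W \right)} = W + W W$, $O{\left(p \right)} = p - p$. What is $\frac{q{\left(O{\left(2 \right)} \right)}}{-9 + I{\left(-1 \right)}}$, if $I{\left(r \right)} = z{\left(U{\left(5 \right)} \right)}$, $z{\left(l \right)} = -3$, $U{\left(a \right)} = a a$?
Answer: $0$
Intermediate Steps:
$U{\left(a \right)} = a^{2}$
$I{\left(r \right)} = -3$
$O{\left(p \right)} = 0$
$q{\left(W \right)} = W + W^{2}$
$\frac{q{\left(O{\left(2 \right)} \right)}}{-9 + I{\left(-1 \right)}} = \frac{0 \left(1 + 0\right)}{-9 - 3} = \frac{0 \cdot 1}{-12} = 0 \left(- \frac{1}{12}\right) = 0$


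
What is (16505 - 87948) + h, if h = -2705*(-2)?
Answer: -66033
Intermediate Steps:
h = 5410
(16505 - 87948) + h = (16505 - 87948) + 5410 = -71443 + 5410 = -66033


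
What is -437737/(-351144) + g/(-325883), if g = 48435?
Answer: 125643387131/114431860152 ≈ 1.0980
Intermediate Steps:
-437737/(-351144) + g/(-325883) = -437737/(-351144) + 48435/(-325883) = -437737*(-1/351144) + 48435*(-1/325883) = 437737/351144 - 48435/325883 = 125643387131/114431860152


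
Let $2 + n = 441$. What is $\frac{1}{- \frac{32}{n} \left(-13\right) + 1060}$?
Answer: $\frac{439}{465756} \approx 0.00094255$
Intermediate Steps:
$n = 439$ ($n = -2 + 441 = 439$)
$\frac{1}{- \frac{32}{n} \left(-13\right) + 1060} = \frac{1}{- \frac{32}{439} \left(-13\right) + 1060} = \frac{1}{\left(-32\right) \frac{1}{439} \left(-13\right) + 1060} = \frac{1}{\left(- \frac{32}{439}\right) \left(-13\right) + 1060} = \frac{1}{\frac{416}{439} + 1060} = \frac{1}{\frac{465756}{439}} = \frac{439}{465756}$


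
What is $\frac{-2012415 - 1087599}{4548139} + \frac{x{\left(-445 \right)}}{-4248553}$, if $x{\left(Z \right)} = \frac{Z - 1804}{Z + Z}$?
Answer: $- \frac{11721820892734991}{17197478537651630} \approx -0.6816$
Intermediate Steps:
$x{\left(Z \right)} = \frac{-1804 + Z}{2 Z}$
$\frac{-2012415 - 1087599}{4548139} + \frac{x{\left(-445 \right)}}{-4248553} = \frac{-2012415 - 1087599}{4548139} + \frac{\frac{1}{2} \frac{1}{-445} \left(-1804 - 445\right)}{-4248553} = \left(-2012415 - 1087599\right) \frac{1}{4548139} + \frac{1}{2} \left(- \frac{1}{445}\right) \left(-2249\right) \left(- \frac{1}{4248553}\right) = \left(-3100014\right) \frac{1}{4548139} + \frac{2249}{890} \left(- \frac{1}{4248553}\right) = - \frac{3100014}{4548139} - \frac{2249}{3781212170} = - \frac{11721820892734991}{17197478537651630}$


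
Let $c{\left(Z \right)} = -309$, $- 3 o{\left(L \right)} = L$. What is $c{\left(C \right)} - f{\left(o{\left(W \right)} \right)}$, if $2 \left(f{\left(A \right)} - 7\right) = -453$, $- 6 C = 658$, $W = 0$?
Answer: $- \frac{179}{2} \approx -89.5$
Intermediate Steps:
$C = - \frac{329}{3}$ ($C = \left(- \frac{1}{6}\right) 658 = - \frac{329}{3} \approx -109.67$)
$o{\left(L \right)} = - \frac{L}{3}$
$f{\left(A \right)} = - \frac{439}{2}$ ($f{\left(A \right)} = 7 + \frac{1}{2} \left(-453\right) = 7 - \frac{453}{2} = - \frac{439}{2}$)
$c{\left(C \right)} - f{\left(o{\left(W \right)} \right)} = -309 - - \frac{439}{2} = -309 + \frac{439}{2} = - \frac{179}{2}$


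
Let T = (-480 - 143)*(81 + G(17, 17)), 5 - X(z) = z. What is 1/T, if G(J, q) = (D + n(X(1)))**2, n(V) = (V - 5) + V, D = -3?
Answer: -1/50463 ≈ -1.9817e-5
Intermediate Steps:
X(z) = 5 - z
n(V) = -5 + 2*V (n(V) = (-5 + V) + V = -5 + 2*V)
G(J, q) = 0 (G(J, q) = (-3 + (-5 + 2*(5 - 1*1)))**2 = (-3 + (-5 + 2*(5 - 1)))**2 = (-3 + (-5 + 2*4))**2 = (-3 + (-5 + 8))**2 = (-3 + 3)**2 = 0**2 = 0)
T = -50463 (T = (-480 - 143)*(81 + 0) = -623*81 = -50463)
1/T = 1/(-50463) = -1/50463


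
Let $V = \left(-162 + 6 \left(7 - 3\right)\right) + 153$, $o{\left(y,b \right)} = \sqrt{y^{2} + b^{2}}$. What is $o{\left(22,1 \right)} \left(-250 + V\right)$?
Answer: $- 235 \sqrt{485} \approx -5175.3$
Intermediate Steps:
$o{\left(y,b \right)} = \sqrt{b^{2} + y^{2}}$
$V = 15$ ($V = \left(-162 + 6 \cdot 4\right) + 153 = \left(-162 + 24\right) + 153 = -138 + 153 = 15$)
$o{\left(22,1 \right)} \left(-250 + V\right) = \sqrt{1^{2} + 22^{2}} \left(-250 + 15\right) = \sqrt{1 + 484} \left(-235\right) = \sqrt{485} \left(-235\right) = - 235 \sqrt{485}$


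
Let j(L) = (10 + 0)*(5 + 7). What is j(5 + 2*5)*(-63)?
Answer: -7560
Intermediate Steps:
j(L) = 120 (j(L) = 10*12 = 120)
j(5 + 2*5)*(-63) = 120*(-63) = -7560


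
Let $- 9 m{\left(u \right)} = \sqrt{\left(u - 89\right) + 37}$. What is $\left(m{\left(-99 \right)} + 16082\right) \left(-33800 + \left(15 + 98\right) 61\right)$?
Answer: $-432718374 + \frac{8969 i \sqrt{151}}{3} \approx -4.3272 \cdot 10^{8} + 36738.0 i$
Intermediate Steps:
$m{\left(u \right)} = - \frac{\sqrt{-52 + u}}{9}$ ($m{\left(u \right)} = - \frac{\sqrt{\left(u - 89\right) + 37}}{9} = - \frac{\sqrt{\left(-89 + u\right) + 37}}{9} = - \frac{\sqrt{-52 + u}}{9}$)
$\left(m{\left(-99 \right)} + 16082\right) \left(-33800 + \left(15 + 98\right) 61\right) = \left(- \frac{\sqrt{-52 - 99}}{9} + 16082\right) \left(-33800 + \left(15 + 98\right) 61\right) = \left(- \frac{\sqrt{-151}}{9} + 16082\right) \left(-33800 + 113 \cdot 61\right) = \left(- \frac{i \sqrt{151}}{9} + 16082\right) \left(-33800 + 6893\right) = \left(- \frac{i \sqrt{151}}{9} + 16082\right) \left(-26907\right) = \left(16082 - \frac{i \sqrt{151}}{9}\right) \left(-26907\right) = -432718374 + \frac{8969 i \sqrt{151}}{3}$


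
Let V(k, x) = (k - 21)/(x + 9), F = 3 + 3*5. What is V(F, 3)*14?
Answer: -7/2 ≈ -3.5000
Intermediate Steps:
F = 18 (F = 3 + 15 = 18)
V(k, x) = (-21 + k)/(9 + x)
V(F, 3)*14 = ((-21 + 18)/(9 + 3))*14 = (-3/12)*14 = ((1/12)*(-3))*14 = -1/4*14 = -7/2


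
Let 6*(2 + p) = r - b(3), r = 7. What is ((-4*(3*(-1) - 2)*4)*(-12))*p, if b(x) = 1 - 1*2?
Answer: 640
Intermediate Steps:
b(x) = -1 (b(x) = 1 - 2 = -1)
p = -2/3 (p = -2 + (7 - 1*(-1))/6 = -2 + (7 + 1)/6 = -2 + (1/6)*8 = -2 + 4/3 = -2/3 ≈ -0.66667)
((-4*(3*(-1) - 2)*4)*(-12))*p = ((-4*(3*(-1) - 2)*4)*(-12))*(-2/3) = ((-4*(-3 - 2)*4)*(-12))*(-2/3) = ((-4*(-5)*4)*(-12))*(-2/3) = ((20*4)*(-12))*(-2/3) = (80*(-12))*(-2/3) = -960*(-2/3) = 640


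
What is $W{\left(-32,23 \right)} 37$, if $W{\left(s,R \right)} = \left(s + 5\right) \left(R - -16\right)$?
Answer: $-38961$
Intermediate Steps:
$W{\left(s,R \right)} = \left(5 + s\right) \left(16 + R\right)$ ($W{\left(s,R \right)} = \left(5 + s\right) \left(R + 16\right) = \left(5 + s\right) \left(16 + R\right)$)
$W{\left(-32,23 \right)} 37 = \left(80 + 5 \cdot 23 + 16 \left(-32\right) + 23 \left(-32\right)\right) 37 = \left(80 + 115 - 512 - 736\right) 37 = \left(-1053\right) 37 = -38961$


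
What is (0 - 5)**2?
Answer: 25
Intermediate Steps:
(0 - 5)**2 = (-5)**2 = 25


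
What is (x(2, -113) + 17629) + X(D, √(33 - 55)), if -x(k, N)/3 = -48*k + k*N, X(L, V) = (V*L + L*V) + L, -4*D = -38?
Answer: 37209/2 + 19*I*√22 ≈ 18605.0 + 89.118*I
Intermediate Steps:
D = 19/2 (D = -¼*(-38) = 19/2 ≈ 9.5000)
X(L, V) = L + 2*L*V (X(L, V) = (L*V + L*V) + L = 2*L*V + L = L + 2*L*V)
x(k, N) = 144*k - 3*N*k (x(k, N) = -3*(-48*k + k*N) = -3*(-48*k + N*k) = 144*k - 3*N*k)
(x(2, -113) + 17629) + X(D, √(33 - 55)) = (3*2*(48 - 1*(-113)) + 17629) + 19*(1 + 2*√(33 - 55))/2 = (3*2*(48 + 113) + 17629) + 19*(1 + 2*√(-22))/2 = (3*2*161 + 17629) + 19*(1 + 2*(I*√22))/2 = (966 + 17629) + 19*(1 + 2*I*√22)/2 = 18595 + (19/2 + 19*I*√22) = 37209/2 + 19*I*√22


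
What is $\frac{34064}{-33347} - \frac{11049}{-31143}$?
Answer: $- \frac{230801383}{346175207} \approx -0.66672$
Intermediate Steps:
$\frac{34064}{-33347} - \frac{11049}{-31143} = 34064 \left(- \frac{1}{33347}\right) - - \frac{3683}{10381} = - \frac{34064}{33347} + \frac{3683}{10381} = - \frac{230801383}{346175207}$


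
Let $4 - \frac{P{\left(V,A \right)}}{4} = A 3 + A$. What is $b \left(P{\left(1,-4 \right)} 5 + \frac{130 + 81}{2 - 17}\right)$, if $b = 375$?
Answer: $144725$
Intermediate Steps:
$P{\left(V,A \right)} = 16 - 16 A$ ($P{\left(V,A \right)} = 16 - 4 \left(A 3 + A\right) = 16 - 4 \left(3 A + A\right) = 16 - 4 \cdot 4 A = 16 - 16 A$)
$b \left(P{\left(1,-4 \right)} 5 + \frac{130 + 81}{2 - 17}\right) = 375 \left(\left(16 - -64\right) 5 + \frac{130 + 81}{2 - 17}\right) = 375 \left(\left(16 + 64\right) 5 + \frac{211}{-15}\right) = 375 \left(80 \cdot 5 + 211 \left(- \frac{1}{15}\right)\right) = 375 \left(400 - \frac{211}{15}\right) = 375 \cdot \frac{5789}{15} = 144725$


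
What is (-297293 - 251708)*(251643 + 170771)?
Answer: -231905708414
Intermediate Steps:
(-297293 - 251708)*(251643 + 170771) = -549001*422414 = -231905708414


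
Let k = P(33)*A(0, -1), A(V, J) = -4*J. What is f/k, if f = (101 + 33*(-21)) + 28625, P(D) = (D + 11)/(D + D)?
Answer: 84099/8 ≈ 10512.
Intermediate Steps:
P(D) = (11 + D)/(2*D) (P(D) = (11 + D)/((2*D)) = (11 + D)*(1/(2*D)) = (11 + D)/(2*D))
k = 8/3 (k = ((½)*(11 + 33)/33)*(-4*(-1)) = ((½)*(1/33)*44)*4 = (⅔)*4 = 8/3 ≈ 2.6667)
f = 28033 (f = (101 - 693) + 28625 = -592 + 28625 = 28033)
f/k = 28033/(8/3) = 28033*(3/8) = 84099/8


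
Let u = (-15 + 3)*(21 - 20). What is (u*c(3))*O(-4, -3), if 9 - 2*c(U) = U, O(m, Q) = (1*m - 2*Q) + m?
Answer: 72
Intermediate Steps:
O(m, Q) = -2*Q + 2*m (O(m, Q) = (m - 2*Q) + m = -2*Q + 2*m)
c(U) = 9/2 - U/2
u = -12 (u = -12*1 = -12)
(u*c(3))*O(-4, -3) = (-12*(9/2 - 1/2*3))*(-2*(-3) + 2*(-4)) = (-12*(9/2 - 3/2))*(6 - 8) = -12*3*(-2) = -36*(-2) = 72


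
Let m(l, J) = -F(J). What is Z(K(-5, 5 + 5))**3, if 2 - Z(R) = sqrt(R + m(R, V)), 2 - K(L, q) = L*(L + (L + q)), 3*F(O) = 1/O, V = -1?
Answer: (6 - sqrt(21))**3/27 ≈ 0.10547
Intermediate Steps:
F(O) = 1/(3*O)
K(L, q) = 2 - L*(q + 2*L) (K(L, q) = 2 - L*(L + (L + q)) = 2 - L*(q + 2*L))
m(l, J) = -1/(3*J)
Z(R) = 2 - sqrt(1/3 + R) (Z(R) = 2 - sqrt(R - 1/3/(-1)) = 2 - sqrt(R - 1/3*(-1)) = 2 - sqrt(R + 1/3) = 2 - sqrt(1/3 + R))
Z(K(-5, 5 + 5))**3 = (2 - sqrt(3 + 9*(2 - 2*(-5)**2 - 1*(-5)*(5 + 5)))/3)**3 = (2 - sqrt(3 + 9*(2 - 2*25 - 1*(-5)*10))/3)**3 = (2 - sqrt(3 + 9*(2 - 50 + 50))/3)**3 = (2 - sqrt(3 + 9*2)/3)**3 = (2 - sqrt(3 + 18)/3)**3 = (2 - sqrt(21)/3)**3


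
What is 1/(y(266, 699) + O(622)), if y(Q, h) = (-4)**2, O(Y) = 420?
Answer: 1/436 ≈ 0.0022936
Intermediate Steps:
y(Q, h) = 16
1/(y(266, 699) + O(622)) = 1/(16 + 420) = 1/436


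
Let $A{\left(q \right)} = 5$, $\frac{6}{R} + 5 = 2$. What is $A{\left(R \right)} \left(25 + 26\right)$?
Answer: $255$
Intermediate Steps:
$R = -2$ ($R = \frac{6}{-5 + 2} = \frac{6}{-3} = 6 \left(- \frac{1}{3}\right) = -2$)
$A{\left(R \right)} \left(25 + 26\right) = 5 \left(25 + 26\right) = 5 \cdot 51 = 255$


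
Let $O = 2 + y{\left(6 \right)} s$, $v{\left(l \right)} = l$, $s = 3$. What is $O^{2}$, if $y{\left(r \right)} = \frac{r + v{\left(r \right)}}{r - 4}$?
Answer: $400$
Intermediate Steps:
$y{\left(r \right)} = \frac{2 r}{-4 + r}$ ($y{\left(r \right)} = \frac{r + r}{r - 4} = \frac{2 r}{-4 + r}$)
$O = 20$ ($O = 2 + 2 \cdot 6 \frac{1}{-4 + 6} \cdot 3 = 2 + 2 \cdot 6 \cdot \frac{1}{2} \cdot 3 = 2 + 6 \cdot 3 = 2 + 18 = 20$)
$O^{2} = 20^{2} = 400$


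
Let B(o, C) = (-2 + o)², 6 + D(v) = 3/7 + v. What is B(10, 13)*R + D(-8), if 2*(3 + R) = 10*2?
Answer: 3041/7 ≈ 434.43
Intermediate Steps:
D(v) = -39/7 + v (D(v) = -6 + (3/7 + v) = -39/7 + v)
R = 7 (R = -3 + (10*2)/2 = -3 + (½)*20 = -3 + 10 = 7)
B(10, 13)*R + D(-8) = (-2 + 10)²*7 + (-39/7 - 8) = 8²*7 - 95/7 = 64*7 - 95/7 = 448 - 95/7 = 3041/7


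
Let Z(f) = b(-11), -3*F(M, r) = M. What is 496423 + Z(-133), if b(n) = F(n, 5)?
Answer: 1489280/3 ≈ 4.9643e+5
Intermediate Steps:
F(M, r) = -M/3
b(n) = -n/3
Z(f) = 11/3 (Z(f) = -1/3*(-11) = 11/3)
496423 + Z(-133) = 496423 + 11/3 = 1489280/3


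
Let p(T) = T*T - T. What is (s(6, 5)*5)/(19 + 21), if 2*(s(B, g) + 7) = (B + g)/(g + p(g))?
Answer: -339/400 ≈ -0.84750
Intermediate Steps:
p(T) = T² - T
s(B, g) = -7 + (B + g)/(2*(g + g*(-1 + g))) (s(B, g) = -7 + ((B + g)/(g + g*(-1 + g)))/2 = -7 + (B + g)/(2*(g + g*(-1 + g))))
(s(6, 5)*5)/(19 + 21) = (((½)*(6 + 5 - 14*5²)/5²)*5)/(19 + 21) = (((½)*(1/25)*(6 + 5 - 14*25))*5)/40 = (((½)*(1/25)*(6 + 5 - 350))*5)*(1/40) = (((½)*(1/25)*(-339))*5)*(1/40) = -339/50*5*(1/40) = -339/10*1/40 = -339/400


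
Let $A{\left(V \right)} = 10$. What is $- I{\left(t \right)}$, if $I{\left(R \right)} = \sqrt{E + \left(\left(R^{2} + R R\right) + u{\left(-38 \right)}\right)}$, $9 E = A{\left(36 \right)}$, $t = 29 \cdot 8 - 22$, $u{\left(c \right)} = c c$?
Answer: $- \frac{13 \sqrt{4774}}{3} \approx -299.41$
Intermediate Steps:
$u{\left(c \right)} = c^{2}$
$t = 210$ ($t = 232 - 22 = 210$)
$E = \frac{10}{9}$ ($E = \frac{1}{9} \cdot 10 = \frac{10}{9} \approx 1.1111$)
$I{\left(R \right)} = \sqrt{\frac{13006}{9} + 2 R^{2}}$ ($I{\left(R \right)} = \sqrt{\frac{10}{9} + \left(\left(R^{2} + R R\right) + \left(-38\right)^{2}\right)} = \sqrt{\frac{10}{9} + \left(\left(R^{2} + R^{2}\right) + 1444\right)} = \sqrt{\frac{10}{9} + \left(2 R^{2} + 1444\right)} = \sqrt{\frac{10}{9} + \left(1444 + 2 R^{2}\right)} = \sqrt{\frac{13006}{9} + 2 R^{2}}$)
$- I{\left(t \right)} = - \frac{\sqrt{13006 + 18 \cdot 210^{2}}}{3} = - \frac{\sqrt{13006 + 18 \cdot 44100}}{3} = - \frac{\sqrt{13006 + 793800}}{3} = - \frac{\sqrt{806806}}{3} = - \frac{13 \sqrt{4774}}{3}$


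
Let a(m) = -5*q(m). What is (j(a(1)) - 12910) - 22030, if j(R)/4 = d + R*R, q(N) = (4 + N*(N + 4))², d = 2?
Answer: 621168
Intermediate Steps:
q(N) = (4 + N*(4 + N))²
a(m) = -5*(4 + m² + 4*m)²
j(R) = 8 + 4*R² (j(R) = 4*(2 + R*R) = 4*(2 + R²) = 8 + 4*R²)
(j(a(1)) - 12910) - 22030 = ((8 + 4*(-5*(4 + 1² + 4*1)²)²) - 12910) - 22030 = ((8 + 4*(-5*(4 + 1 + 4)²)²) - 12910) - 22030 = ((8 + 4*(-5*9²)²) - 12910) - 22030 = ((8 + 4*(-5*81)²) - 12910) - 22030 = ((8 + 4*(-405)²) - 12910) - 22030 = ((8 + 4*164025) - 12910) - 22030 = ((8 + 656100) - 12910) - 22030 = (656108 - 12910) - 22030 = 643198 - 22030 = 621168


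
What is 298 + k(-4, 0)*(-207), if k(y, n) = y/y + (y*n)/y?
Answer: 91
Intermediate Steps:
k(y, n) = 1 + n (k(y, n) = 1 + (n*y)/y = 1 + n)
298 + k(-4, 0)*(-207) = 298 + (1 + 0)*(-207) = 298 + 1*(-207) = 298 - 207 = 91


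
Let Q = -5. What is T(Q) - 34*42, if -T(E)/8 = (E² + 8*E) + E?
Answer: -1268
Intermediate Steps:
T(E) = -72*E - 8*E² (T(E) = -8*((E² + 8*E) + E) = -8*(E² + 9*E) = -72*E - 8*E²)
T(Q) - 34*42 = -8*(-5)*(9 - 5) - 34*42 = -8*(-5)*4 - 1428 = 160 - 1428 = -1268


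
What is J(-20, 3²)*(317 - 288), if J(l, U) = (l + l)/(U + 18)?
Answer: -1160/27 ≈ -42.963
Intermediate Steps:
J(l, U) = 2*l/(18 + U) (J(l, U) = (2*l)/(18 + U) = 2*l/(18 + U))
J(-20, 3²)*(317 - 288) = (2*(-20)/(18 + 3²))*(317 - 288) = (2*(-20)/(18 + 9))*29 = (2*(-20)/27)*29 = (2*(-20)*(1/27))*29 = -40/27*29 = -1160/27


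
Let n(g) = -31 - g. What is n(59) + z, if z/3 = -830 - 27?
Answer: -2661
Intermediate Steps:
z = -2571 (z = 3*(-830 - 27) = 3*(-857) = -2571)
n(59) + z = (-31 - 1*59) - 2571 = (-31 - 59) - 2571 = -90 - 2571 = -2661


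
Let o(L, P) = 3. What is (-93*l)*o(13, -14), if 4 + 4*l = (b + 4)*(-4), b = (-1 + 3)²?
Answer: 2511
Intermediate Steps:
b = 4 (b = 2² = 4)
l = -9 (l = -1 + ((4 + 4)*(-4))/4 = -1 + (8*(-4))/4 = -1 + (¼)*(-32) = -1 - 8 = -9)
(-93*l)*o(13, -14) = -93*(-9)*3 = 837*3 = 2511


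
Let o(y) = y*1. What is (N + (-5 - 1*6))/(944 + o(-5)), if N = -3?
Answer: -14/939 ≈ -0.014909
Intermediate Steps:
o(y) = y
(N + (-5 - 1*6))/(944 + o(-5)) = (-3 + (-5 - 1*6))/(944 - 5) = (-3 + (-5 - 6))/939 = (-3 - 11)*(1/939) = -14*1/939 = -14/939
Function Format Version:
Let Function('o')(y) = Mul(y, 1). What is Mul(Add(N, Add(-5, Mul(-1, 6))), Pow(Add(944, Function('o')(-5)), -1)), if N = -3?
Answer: Rational(-14, 939) ≈ -0.014909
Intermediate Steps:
Function('o')(y) = y
Mul(Add(N, Add(-5, Mul(-1, 6))), Pow(Add(944, Function('o')(-5)), -1)) = Mul(Add(-3, Add(-5, Mul(-1, 6))), Pow(Add(944, -5), -1)) = Mul(Add(-3, Add(-5, -6)), Pow(939, -1)) = Mul(Add(-3, -11), Rational(1, 939)) = Mul(-14, Rational(1, 939)) = Rational(-14, 939)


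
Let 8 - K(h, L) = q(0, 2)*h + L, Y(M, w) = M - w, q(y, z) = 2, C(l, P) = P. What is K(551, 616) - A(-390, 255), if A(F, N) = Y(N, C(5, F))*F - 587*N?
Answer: 399525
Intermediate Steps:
K(h, L) = 8 - L - 2*h (K(h, L) = 8 - (2*h + L) = 8 - (L + 2*h) = 8 + (-L - 2*h) = 8 - L - 2*h)
A(F, N) = -587*N + F*(N - F) (A(F, N) = (N - F)*F - 587*N = F*(N - F) - 587*N = -587*N + F*(N - F))
K(551, 616) - A(-390, 255) = (8 - 1*616 - 2*551) - (-587*255 - 1*(-390)*(-390 - 1*255)) = (8 - 616 - 1102) - (-149685 - 1*(-390)*(-390 - 255)) = -1710 - (-149685 - 1*(-390)*(-645)) = -1710 - (-149685 - 251550) = -1710 - 1*(-401235) = -1710 + 401235 = 399525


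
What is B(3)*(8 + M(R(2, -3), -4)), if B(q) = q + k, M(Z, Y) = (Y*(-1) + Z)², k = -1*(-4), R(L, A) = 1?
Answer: 231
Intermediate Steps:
k = 4
M(Z, Y) = (Z - Y)² (M(Z, Y) = (-Y + Z)² = (Z - Y)²)
B(q) = 4 + q (B(q) = q + 4 = 4 + q)
B(3)*(8 + M(R(2, -3), -4)) = (4 + 3)*(8 + (-4 - 1*1)²) = 7*(8 + (-4 - 1)²) = 7*(8 + (-5)²) = 7*(8 + 25) = 7*33 = 231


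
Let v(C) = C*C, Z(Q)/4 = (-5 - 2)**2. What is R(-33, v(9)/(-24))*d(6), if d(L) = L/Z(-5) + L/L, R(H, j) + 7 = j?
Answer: -8383/784 ≈ -10.693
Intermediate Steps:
Z(Q) = 196 (Z(Q) = 4*(-5 - 2)**2 = 4*(-7)**2 = 4*49 = 196)
v(C) = C**2
R(H, j) = -7 + j
d(L) = 1 + L/196 (d(L) = L/196 + L/L = L*(1/196) + 1 = L/196 + 1 = 1 + L/196)
R(-33, v(9)/(-24))*d(6) = (-7 + 9**2/(-24))*(1 + (1/196)*6) = (-7 + 81*(-1/24))*(1 + 3/98) = (-7 - 27/8)*(101/98) = -83/8*101/98 = -8383/784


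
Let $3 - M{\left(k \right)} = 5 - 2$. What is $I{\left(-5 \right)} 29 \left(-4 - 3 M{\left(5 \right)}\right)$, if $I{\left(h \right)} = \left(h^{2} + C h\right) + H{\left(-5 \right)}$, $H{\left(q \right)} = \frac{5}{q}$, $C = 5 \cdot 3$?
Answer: $5916$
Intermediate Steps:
$C = 15$
$M{\left(k \right)} = 0$ ($M{\left(k \right)} = 3 - \left(5 - 2\right) = 3 - 3 = 0$)
$I{\left(h \right)} = -1 + h^{2} + 15 h$ ($I{\left(h \right)} = \left(h^{2} + 15 h\right) + \frac{5}{-5} = \left(h^{2} + 15 h\right) + 5 \left(- \frac{1}{5}\right) = \left(h^{2} + 15 h\right) - 1 = -1 + h^{2} + 15 h$)
$I{\left(-5 \right)} 29 \left(-4 - 3 M{\left(5 \right)}\right) = \left(-1 + \left(-5\right)^{2} + 15 \left(-5\right)\right) 29 \left(-4 - 0\right) = \left(-1 + 25 - 75\right) 29 \left(-4 + 0\right) = \left(-51\right) 29 \left(-4\right) = \left(-1479\right) \left(-4\right) = 5916$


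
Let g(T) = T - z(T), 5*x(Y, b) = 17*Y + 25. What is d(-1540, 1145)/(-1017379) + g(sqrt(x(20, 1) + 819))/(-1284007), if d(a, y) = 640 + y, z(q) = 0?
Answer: -1785/1017379 - 2*sqrt(223)/1284007 ≈ -0.0017778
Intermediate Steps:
x(Y, b) = 5 + 17*Y/5 (x(Y, b) = (17*Y + 25)/5 = (25 + 17*Y)/5 = 5 + 17*Y/5)
g(T) = T (g(T) = T - 1*0 = T + 0 = T)
d(-1540, 1145)/(-1017379) + g(sqrt(x(20, 1) + 819))/(-1284007) = (640 + 1145)/(-1017379) + sqrt((5 + (17/5)*20) + 819)/(-1284007) = 1785*(-1/1017379) + sqrt((5 + 68) + 819)*(-1/1284007) = -1785/1017379 + sqrt(73 + 819)*(-1/1284007) = -1785/1017379 + sqrt(892)*(-1/1284007) = -1785/1017379 + (2*sqrt(223))*(-1/1284007) = -1785/1017379 - 2*sqrt(223)/1284007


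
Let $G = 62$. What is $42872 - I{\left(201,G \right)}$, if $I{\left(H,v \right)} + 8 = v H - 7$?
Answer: $30425$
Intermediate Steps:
$I{\left(H,v \right)} = -15 + H v$ ($I{\left(H,v \right)} = -8 + \left(v H - 7\right) = -8 + \left(H v - 7\right) = -8 + \left(-7 + H v\right) = -15 + H v$)
$42872 - I{\left(201,G \right)} = 42872 - \left(-15 + 201 \cdot 62\right) = 42872 - \left(-15 + 12462\right) = 42872 - 12447 = 30425$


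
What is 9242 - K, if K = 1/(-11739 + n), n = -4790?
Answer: 152761019/16529 ≈ 9242.0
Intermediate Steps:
K = -1/16529 (K = 1/(-11739 - 4790) = 1/(-16529) = -1/16529 ≈ -6.0500e-5)
9242 - K = 9242 - 1*(-1/16529) = 9242 + 1/16529 = 152761019/16529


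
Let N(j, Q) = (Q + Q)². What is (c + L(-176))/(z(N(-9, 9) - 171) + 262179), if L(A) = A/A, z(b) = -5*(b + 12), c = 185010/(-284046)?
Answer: 393/294589517 ≈ 1.3341e-6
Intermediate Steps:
c = -4405/6763 (c = 185010*(-1/284046) = -4405/6763 ≈ -0.65134)
N(j, Q) = 4*Q² (N(j, Q) = (2*Q)² = 4*Q²)
z(b) = -60 - 5*b (z(b) = -5*(12 + b) = -60 - 5*b)
L(A) = 1
(c + L(-176))/(z(N(-9, 9) - 171) + 262179) = (-4405/6763 + 1)/((-60 - 5*(4*9² - 171)) + 262179) = 2358/(6763*((-60 - 5*(4*81 - 171)) + 262179)) = 2358/(6763*((-60 - 5*(324 - 171)) + 262179)) = 2358/(6763*((-60 - 5*153) + 262179)) = 2358/(6763*((-60 - 765) + 262179)) = 2358/(6763*(-825 + 262179)) = (2358/6763)/261354 = (2358/6763)*(1/261354) = 393/294589517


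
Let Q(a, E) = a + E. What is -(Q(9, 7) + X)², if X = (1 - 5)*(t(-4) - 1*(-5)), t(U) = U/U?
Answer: -64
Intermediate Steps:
t(U) = 1
Q(a, E) = E + a
X = -24 (X = (1 - 5)*(1 - 1*(-5)) = -4*(1 + 5) = -4*6 = -24)
-(Q(9, 7) + X)² = -((7 + 9) - 24)² = -(16 - 24)² = -1*(-8)² = -1*64 = -64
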